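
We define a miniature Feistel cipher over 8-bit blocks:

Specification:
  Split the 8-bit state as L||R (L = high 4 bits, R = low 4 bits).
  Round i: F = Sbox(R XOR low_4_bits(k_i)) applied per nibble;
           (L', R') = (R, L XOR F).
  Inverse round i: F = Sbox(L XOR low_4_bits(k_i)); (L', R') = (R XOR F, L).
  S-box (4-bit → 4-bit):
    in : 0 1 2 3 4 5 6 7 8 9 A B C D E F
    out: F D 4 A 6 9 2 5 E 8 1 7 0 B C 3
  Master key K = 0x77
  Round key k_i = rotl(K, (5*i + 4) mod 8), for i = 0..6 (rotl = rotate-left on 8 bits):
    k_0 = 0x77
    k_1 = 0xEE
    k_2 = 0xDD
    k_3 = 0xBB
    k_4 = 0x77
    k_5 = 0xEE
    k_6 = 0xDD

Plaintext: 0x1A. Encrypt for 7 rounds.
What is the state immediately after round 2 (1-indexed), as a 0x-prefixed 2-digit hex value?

s_0 = plaintext = 0x1A
s_1 = Round(s_0, k_0) = 0xAA
s_2 = Round(s_1, k_1) = 0xAC
s_3 = Round(s_2, k_2) = 0xC7
s_4 = Round(s_3, k_3) = 0x7C
s_5 = Round(s_4, k_4) = 0xC0
s_6 = Round(s_5, k_5) = 0x00
s_7 = Round(s_6, k_6) = 0x0B

0xAC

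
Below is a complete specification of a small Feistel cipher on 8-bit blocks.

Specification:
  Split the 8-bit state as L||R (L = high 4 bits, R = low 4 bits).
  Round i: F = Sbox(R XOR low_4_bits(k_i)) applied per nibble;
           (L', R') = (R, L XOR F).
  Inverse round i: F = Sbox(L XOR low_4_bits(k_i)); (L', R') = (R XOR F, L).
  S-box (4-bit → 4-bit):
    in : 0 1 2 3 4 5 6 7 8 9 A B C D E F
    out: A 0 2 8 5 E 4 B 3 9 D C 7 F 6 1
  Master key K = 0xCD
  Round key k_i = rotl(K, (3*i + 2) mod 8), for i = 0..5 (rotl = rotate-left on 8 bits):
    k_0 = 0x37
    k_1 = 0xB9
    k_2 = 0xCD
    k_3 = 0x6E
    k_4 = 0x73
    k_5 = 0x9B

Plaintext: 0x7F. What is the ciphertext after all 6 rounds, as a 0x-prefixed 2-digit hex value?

s_0 = plaintext = 0x7F
s_1 = Round(s_0, k_0) = 0xF4
s_2 = Round(s_1, k_1) = 0x40
s_3 = Round(s_2, k_2) = 0x0B
s_4 = Round(s_3, k_3) = 0xBE
s_5 = Round(s_4, k_4) = 0xE4
s_6 = Round(s_5, k_5) = 0x4F

0x4F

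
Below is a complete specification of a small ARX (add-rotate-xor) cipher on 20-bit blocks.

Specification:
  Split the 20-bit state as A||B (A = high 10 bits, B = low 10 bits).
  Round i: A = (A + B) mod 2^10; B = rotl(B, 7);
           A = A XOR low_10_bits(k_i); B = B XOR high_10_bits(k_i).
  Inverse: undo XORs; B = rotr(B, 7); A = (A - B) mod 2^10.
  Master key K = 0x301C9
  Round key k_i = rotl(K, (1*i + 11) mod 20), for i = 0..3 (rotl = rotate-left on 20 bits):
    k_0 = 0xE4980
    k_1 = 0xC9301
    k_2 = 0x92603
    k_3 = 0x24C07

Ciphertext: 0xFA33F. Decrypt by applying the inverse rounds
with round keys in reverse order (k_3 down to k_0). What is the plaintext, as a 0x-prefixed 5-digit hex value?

0xF3832

s_0 = ciphertext = 0xFA33F
s_1 = InvRound(s_0, k_3) = 0xA2167
s_2 = InvRound(s_1, k_2) = 0xC5576
s_3 = InvRound(s_2, k_1) = 0x60294
s_4 = InvRound(s_3, k_0) = 0xF3832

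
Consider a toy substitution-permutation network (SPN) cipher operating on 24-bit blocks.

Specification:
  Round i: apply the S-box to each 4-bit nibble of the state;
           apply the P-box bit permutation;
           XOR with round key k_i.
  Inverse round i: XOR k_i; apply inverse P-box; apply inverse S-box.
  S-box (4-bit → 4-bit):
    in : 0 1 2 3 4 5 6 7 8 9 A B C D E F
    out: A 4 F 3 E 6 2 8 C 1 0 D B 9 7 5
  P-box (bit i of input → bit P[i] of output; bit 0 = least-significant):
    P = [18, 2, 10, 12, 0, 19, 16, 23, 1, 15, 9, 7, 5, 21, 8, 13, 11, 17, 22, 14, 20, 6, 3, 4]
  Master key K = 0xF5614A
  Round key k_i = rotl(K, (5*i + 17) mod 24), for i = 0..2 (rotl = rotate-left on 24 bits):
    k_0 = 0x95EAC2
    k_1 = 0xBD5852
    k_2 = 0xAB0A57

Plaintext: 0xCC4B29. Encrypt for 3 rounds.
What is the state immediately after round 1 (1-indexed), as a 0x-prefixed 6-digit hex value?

0x2A8111

s_0 = plaintext = 0xCC4B29
s_1 = Round(s_0, k_0) = 0x2A8111
s_2 = Round(s_1, k_1) = 0xAC7F0A
s_3 = Round(s_2, k_2) = 0x216055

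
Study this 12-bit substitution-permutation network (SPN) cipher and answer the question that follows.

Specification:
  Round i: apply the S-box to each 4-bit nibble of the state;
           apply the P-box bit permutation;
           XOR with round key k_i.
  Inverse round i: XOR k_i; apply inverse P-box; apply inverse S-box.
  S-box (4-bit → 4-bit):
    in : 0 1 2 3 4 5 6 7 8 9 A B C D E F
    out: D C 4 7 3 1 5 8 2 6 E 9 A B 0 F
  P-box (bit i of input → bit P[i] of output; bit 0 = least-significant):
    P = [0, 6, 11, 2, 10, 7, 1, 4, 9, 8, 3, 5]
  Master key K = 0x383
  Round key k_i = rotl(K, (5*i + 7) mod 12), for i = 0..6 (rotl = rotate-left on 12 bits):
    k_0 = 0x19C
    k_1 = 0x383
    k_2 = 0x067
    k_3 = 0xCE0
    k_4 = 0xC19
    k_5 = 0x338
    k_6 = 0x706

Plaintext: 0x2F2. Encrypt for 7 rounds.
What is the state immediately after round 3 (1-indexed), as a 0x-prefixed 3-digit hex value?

0xD52

s_0 = plaintext = 0x2F2
s_1 = Round(s_0, k_0) = 0xD06
s_2 = Round(s_1, k_1) = 0xCB0
s_3 = Round(s_2, k_2) = 0xD52
s_4 = Round(s_3, k_3) = 0x3C0
s_5 = Round(s_4, k_4) = 0x784
s_6 = Round(s_5, k_5) = 0x3D9
s_7 = Round(s_6, k_6) = 0x8DE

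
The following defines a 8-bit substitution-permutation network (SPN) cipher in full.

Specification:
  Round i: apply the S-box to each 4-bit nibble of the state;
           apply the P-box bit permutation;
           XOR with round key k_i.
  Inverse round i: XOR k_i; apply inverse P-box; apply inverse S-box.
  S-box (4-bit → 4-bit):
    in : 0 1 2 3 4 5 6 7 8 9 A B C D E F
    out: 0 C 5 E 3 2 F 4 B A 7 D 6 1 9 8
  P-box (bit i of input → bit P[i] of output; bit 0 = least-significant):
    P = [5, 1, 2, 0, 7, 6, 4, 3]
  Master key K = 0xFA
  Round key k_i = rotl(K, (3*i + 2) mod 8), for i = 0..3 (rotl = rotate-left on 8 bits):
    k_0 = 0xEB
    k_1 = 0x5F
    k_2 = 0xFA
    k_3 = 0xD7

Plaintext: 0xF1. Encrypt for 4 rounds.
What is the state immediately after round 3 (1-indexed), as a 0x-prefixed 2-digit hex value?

0xF2

s_0 = plaintext = 0xF1
s_1 = Round(s_0, k_0) = 0xE6
s_2 = Round(s_1, k_1) = 0xF0
s_3 = Round(s_2, k_2) = 0xF2
s_4 = Round(s_3, k_3) = 0xFB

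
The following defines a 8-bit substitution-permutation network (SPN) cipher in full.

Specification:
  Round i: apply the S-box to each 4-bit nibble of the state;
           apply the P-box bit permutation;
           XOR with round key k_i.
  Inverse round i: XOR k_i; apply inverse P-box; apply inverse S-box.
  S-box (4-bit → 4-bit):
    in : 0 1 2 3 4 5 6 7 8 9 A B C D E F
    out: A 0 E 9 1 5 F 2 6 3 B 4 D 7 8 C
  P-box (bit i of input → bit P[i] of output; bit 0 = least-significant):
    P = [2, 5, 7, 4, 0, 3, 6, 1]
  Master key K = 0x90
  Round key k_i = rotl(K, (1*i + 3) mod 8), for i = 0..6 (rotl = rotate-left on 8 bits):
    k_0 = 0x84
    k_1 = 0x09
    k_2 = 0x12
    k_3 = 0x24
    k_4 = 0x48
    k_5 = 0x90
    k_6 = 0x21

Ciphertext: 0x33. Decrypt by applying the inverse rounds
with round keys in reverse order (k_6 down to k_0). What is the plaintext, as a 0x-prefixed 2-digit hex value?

0x8F

s_0 = ciphertext = 0x33
s_1 = InvRound(s_0, k_6) = 0xEE
s_2 = InvRound(s_1, k_5) = 0x2A
s_3 = InvRound(s_2, k_4) = 0xF7
s_4 = InvRound(s_3, k_3) = 0xCF
s_5 = InvRound(s_4, k_2) = 0xDC
s_6 = InvRound(s_5, k_1) = 0x5C
s_7 = InvRound(s_6, k_0) = 0x8F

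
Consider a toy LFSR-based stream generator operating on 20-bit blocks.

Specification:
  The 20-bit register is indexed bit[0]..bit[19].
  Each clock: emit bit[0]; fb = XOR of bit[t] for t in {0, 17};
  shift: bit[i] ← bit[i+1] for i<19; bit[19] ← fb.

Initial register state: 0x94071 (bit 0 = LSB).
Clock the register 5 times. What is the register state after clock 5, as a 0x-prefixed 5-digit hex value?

0xECA03

reg_0 = 0x94071
clock 1: out=1, reg = 0xCA038
clock 2: out=0, reg = 0x6501C
clock 3: out=0, reg = 0xB280E
clock 4: out=0, reg = 0xD9407
clock 5: out=1, reg = 0xECA03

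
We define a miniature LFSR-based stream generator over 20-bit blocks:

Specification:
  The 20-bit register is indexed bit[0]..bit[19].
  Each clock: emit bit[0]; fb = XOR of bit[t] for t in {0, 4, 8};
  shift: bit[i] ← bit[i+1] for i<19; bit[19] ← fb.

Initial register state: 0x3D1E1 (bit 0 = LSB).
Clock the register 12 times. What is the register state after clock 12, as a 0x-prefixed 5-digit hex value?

reg_0 = 0x3D1E1
clock 1: out=1, reg = 0x1E8F0
clock 2: out=0, reg = 0x8F478
clock 3: out=0, reg = 0xC7A3C
clock 4: out=0, reg = 0xE3D1E
clock 5: out=0, reg = 0x71E8F
clock 6: out=1, reg = 0xB8F47
clock 7: out=1, reg = 0x5C7A3
clock 8: out=1, reg = 0x2E3D1
clock 9: out=1, reg = 0x971E8
clock 10: out=0, reg = 0xCB8F4
clock 11: out=0, reg = 0xE5C7A
clock 12: out=0, reg = 0xF2E3D

0xF2E3D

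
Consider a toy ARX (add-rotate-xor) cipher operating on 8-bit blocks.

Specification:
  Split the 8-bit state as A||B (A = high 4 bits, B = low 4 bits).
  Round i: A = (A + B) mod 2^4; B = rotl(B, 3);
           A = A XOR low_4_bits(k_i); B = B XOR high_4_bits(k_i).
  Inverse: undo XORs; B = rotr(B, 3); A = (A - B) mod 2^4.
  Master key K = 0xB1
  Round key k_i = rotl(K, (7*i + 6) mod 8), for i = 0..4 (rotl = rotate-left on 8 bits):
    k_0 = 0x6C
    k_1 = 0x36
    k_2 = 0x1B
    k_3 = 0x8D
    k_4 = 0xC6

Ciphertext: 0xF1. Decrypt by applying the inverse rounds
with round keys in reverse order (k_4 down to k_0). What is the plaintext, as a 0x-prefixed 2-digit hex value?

0x4B

s_0 = ciphertext = 0xF1
s_1 = InvRound(s_0, k_4) = 0xEB
s_2 = InvRound(s_1, k_3) = 0xD6
s_3 = InvRound(s_2, k_2) = 0x8E
s_4 = InvRound(s_3, k_1) = 0x3B
s_5 = InvRound(s_4, k_0) = 0x4B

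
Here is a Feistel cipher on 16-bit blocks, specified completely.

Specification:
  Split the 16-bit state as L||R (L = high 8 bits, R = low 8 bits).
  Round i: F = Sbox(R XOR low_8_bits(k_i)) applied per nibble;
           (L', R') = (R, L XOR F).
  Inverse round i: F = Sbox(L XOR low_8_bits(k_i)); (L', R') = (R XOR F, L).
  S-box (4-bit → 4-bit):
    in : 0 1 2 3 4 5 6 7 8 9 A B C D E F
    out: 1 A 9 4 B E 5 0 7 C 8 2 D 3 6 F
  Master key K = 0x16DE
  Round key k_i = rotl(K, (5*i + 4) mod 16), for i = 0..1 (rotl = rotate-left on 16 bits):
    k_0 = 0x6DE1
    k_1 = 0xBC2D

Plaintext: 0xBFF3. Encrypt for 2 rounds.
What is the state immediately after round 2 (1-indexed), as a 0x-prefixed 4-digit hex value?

s_0 = plaintext = 0xBFF3
s_1 = Round(s_0, k_0) = 0xF316
s_2 = Round(s_1, k_1) = 0x16B1

0x16B1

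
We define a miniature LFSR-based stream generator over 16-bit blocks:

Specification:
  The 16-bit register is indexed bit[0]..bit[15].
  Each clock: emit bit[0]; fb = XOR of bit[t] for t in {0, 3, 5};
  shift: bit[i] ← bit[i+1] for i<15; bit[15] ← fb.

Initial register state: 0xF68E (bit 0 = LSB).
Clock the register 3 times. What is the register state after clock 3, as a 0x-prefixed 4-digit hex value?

0x7ED1

reg_0 = 0xF68E
clock 1: out=0, reg = 0xFB47
clock 2: out=1, reg = 0xFDA3
clock 3: out=1, reg = 0x7ED1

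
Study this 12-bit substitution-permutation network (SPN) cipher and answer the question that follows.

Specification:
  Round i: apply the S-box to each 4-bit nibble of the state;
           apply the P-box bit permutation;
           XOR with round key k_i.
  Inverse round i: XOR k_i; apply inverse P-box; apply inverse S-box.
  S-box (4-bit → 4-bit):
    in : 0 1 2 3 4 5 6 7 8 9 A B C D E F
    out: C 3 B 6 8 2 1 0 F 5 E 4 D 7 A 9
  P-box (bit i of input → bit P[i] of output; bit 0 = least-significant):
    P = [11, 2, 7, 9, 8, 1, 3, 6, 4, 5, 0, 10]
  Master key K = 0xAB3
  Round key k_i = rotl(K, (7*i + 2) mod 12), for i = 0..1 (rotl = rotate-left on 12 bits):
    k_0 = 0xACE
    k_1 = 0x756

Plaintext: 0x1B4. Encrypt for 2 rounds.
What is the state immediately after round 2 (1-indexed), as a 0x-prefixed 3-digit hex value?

0xA27

s_0 = plaintext = 0x1B4
s_1 = Round(s_0, k_0) = 0x8F6
s_2 = Round(s_1, k_1) = 0xA27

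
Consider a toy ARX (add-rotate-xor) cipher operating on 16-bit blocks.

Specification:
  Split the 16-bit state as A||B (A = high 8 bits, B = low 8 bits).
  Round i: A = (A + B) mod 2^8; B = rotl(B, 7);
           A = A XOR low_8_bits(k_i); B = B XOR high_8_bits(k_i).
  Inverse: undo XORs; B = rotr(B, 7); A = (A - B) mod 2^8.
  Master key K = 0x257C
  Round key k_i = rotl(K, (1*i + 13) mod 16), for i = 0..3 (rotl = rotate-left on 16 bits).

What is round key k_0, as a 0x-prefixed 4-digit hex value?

0x84AF

K = 0x257C
k_0 = rotl(K, (1*0+13) mod 16) = rotl(K, 13) = 0x84AF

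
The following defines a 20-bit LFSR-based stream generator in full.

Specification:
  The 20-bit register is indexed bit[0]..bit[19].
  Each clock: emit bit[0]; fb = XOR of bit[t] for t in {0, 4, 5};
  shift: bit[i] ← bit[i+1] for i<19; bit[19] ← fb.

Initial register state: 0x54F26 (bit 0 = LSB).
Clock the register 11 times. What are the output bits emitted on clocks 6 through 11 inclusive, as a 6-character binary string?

100111

reg_0 = 0x54F26
clock 1: out=0, reg = 0xAA793
clock 2: out=1, reg = 0x553C9
clock 3: out=1, reg = 0xAA9E4
clock 4: out=0, reg = 0xD54F2
clock 5: out=0, reg = 0x6AA79
clock 6: out=1, reg = 0xB553C
clock 7: out=0, reg = 0x5AA9E
clock 8: out=0, reg = 0xAD54F
clock 9: out=1, reg = 0xD6AA7
clock 10: out=1, reg = 0x6B553
clock 11: out=1, reg = 0x35AA9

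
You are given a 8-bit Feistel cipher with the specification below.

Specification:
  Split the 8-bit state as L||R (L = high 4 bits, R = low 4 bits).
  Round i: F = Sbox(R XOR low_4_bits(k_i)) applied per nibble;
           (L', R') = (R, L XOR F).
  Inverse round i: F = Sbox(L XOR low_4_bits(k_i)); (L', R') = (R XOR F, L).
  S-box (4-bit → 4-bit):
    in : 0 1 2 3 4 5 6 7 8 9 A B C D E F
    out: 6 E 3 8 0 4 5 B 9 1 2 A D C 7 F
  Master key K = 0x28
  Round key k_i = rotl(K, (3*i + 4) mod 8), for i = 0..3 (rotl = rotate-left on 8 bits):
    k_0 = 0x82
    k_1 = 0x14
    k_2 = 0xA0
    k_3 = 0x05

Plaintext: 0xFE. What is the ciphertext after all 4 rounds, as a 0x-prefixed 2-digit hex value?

0x87

s_0 = plaintext = 0xFE
s_1 = Round(s_0, k_0) = 0xE2
s_2 = Round(s_1, k_1) = 0x2B
s_3 = Round(s_2, k_2) = 0xB8
s_4 = Round(s_3, k_3) = 0x87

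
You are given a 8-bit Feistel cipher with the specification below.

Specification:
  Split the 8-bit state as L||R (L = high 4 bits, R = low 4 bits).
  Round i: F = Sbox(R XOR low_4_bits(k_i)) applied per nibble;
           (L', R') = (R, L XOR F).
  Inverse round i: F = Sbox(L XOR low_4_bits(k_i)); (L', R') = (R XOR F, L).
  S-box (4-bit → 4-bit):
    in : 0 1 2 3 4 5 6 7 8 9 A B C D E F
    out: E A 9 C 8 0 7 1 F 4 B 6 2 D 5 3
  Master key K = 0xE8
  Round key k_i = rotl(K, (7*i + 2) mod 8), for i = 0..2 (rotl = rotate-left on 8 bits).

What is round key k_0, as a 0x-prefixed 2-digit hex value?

0xA3

K = 0xE8
k_0 = rotl(K, (7*0+2) mod 8) = rotl(K, 2) = 0xA3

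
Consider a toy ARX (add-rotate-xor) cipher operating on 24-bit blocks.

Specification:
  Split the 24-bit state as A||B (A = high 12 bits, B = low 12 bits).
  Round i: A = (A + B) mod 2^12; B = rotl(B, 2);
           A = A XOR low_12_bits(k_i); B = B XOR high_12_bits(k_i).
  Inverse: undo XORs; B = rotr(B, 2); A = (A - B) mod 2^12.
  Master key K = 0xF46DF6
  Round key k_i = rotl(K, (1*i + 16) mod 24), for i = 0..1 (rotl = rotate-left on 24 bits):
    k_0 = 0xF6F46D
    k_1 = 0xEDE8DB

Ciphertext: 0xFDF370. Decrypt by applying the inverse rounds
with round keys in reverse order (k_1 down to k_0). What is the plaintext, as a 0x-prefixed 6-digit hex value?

0xEF3101

s_0 = ciphertext = 0xFDF370
s_1 = InvRound(s_0, k_1) = 0xB99B6B
s_2 = InvRound(s_1, k_0) = 0xEF3101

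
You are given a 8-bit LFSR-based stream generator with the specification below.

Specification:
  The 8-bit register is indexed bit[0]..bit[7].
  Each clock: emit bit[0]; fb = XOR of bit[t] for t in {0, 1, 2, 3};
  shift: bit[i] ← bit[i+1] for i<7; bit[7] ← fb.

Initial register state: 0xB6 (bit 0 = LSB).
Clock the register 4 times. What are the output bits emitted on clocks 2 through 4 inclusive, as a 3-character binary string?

reg_0 = 0xB6
clock 1: out=0, reg = 0x5B
clock 2: out=1, reg = 0xAD
clock 3: out=1, reg = 0xD6
clock 4: out=0, reg = 0x6B

110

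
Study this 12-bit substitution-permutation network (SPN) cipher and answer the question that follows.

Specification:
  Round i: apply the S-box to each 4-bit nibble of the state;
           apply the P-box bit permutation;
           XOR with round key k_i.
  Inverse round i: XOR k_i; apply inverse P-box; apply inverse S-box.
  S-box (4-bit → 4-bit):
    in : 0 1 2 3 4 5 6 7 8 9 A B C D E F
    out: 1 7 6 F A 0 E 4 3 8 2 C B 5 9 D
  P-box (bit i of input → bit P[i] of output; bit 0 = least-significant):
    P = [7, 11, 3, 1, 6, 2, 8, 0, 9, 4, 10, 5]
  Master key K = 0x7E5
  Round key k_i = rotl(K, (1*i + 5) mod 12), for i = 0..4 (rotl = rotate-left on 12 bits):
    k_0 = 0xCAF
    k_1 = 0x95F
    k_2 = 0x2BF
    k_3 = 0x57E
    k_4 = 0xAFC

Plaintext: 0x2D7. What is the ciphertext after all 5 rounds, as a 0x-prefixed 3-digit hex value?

0xA77

s_0 = plaintext = 0x2D7
s_1 = Round(s_0, k_0) = 0x9F7
s_2 = Round(s_1, k_1) = 0x836
s_3 = Round(s_2, k_2) = 0x9E0
s_4 = Round(s_3, k_3) = 0x59F
s_5 = Round(s_4, k_4) = 0xA77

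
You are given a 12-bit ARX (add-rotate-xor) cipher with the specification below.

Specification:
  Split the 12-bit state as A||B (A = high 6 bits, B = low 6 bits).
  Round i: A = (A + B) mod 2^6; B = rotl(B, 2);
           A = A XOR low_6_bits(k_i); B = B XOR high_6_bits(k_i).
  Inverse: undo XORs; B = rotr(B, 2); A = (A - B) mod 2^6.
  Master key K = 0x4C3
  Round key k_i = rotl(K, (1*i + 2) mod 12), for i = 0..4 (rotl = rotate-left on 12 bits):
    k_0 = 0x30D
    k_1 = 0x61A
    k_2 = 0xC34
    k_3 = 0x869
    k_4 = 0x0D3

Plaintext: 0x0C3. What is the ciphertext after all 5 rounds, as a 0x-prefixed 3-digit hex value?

0xE11

s_0 = plaintext = 0x0C3
s_1 = Round(s_0, k_0) = 0x2C0
s_2 = Round(s_1, k_1) = 0x458
s_3 = Round(s_2, k_2) = 0x751
s_4 = Round(s_3, k_3) = 0x1E4
s_5 = Round(s_4, k_4) = 0xE11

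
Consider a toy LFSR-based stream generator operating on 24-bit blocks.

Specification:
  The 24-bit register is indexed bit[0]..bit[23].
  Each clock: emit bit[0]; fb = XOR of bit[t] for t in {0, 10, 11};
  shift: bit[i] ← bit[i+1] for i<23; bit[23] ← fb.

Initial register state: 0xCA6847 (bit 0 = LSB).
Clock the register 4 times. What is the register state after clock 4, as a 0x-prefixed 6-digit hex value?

0x0CA684

reg_0 = 0xCA6847
clock 1: out=1, reg = 0x653423
clock 2: out=1, reg = 0x329A11
clock 3: out=1, reg = 0x194D08
clock 4: out=0, reg = 0x0CA684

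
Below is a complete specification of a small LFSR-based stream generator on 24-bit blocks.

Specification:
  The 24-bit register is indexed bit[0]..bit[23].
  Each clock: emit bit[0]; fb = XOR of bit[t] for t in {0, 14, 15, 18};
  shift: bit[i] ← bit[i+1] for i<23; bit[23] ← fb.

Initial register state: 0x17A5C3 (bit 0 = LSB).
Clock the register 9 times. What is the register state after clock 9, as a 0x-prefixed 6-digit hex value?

reg_0 = 0x17A5C3
clock 1: out=1, reg = 0x8BD2E1
clock 2: out=1, reg = 0xC5E970
clock 3: out=0, reg = 0xE2F4B8
clock 4: out=0, reg = 0x717A5C
clock 5: out=0, reg = 0xB8BD2E
clock 6: out=0, reg = 0xDC5E97
clock 7: out=1, reg = 0xEE2F4B
clock 8: out=1, reg = 0x7717A5
clock 9: out=1, reg = 0x3B8BD2

0x3B8BD2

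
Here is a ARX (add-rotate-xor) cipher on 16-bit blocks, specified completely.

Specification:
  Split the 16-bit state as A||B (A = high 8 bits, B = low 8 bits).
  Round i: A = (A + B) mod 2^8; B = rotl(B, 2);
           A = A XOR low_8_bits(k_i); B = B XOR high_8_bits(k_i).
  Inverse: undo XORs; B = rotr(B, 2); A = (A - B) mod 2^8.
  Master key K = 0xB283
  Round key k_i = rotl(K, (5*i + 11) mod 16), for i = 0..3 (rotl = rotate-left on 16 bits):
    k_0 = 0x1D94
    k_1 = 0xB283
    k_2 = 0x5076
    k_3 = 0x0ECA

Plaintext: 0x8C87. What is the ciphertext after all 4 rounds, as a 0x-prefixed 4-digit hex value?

s_0 = plaintext = 0x8C87
s_1 = Round(s_0, k_0) = 0x8703
s_2 = Round(s_1, k_1) = 0x09BE
s_3 = Round(s_2, k_2) = 0xB1AA
s_4 = Round(s_3, k_3) = 0x91A4

0x91A4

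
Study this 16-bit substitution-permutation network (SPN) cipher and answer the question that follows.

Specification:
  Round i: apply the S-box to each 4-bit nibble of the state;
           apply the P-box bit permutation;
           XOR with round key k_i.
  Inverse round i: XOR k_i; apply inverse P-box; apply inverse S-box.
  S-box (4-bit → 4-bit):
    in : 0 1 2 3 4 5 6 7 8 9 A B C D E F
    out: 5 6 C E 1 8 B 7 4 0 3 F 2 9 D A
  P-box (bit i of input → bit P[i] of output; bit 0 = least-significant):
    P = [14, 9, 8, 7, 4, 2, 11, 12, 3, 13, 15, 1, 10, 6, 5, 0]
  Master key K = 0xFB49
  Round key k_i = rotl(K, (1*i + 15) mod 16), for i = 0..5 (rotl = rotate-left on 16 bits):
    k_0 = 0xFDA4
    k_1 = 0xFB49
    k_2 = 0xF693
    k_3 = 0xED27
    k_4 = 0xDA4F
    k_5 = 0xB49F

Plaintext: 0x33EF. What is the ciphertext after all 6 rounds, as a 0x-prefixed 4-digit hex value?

s_0 = plaintext = 0x33EF
s_1 = Round(s_0, k_0) = 0x4757
s_2 = Round(s_1, k_1) = 0x0C41
s_3 = Round(s_2, k_2) = 0xD1A3
s_4 = Round(s_3, k_3) = 0x4AB2
s_5 = Round(s_4, k_4) = 0xE7D3
s_6 = Round(s_5, k_5) = 0x0326

0x0326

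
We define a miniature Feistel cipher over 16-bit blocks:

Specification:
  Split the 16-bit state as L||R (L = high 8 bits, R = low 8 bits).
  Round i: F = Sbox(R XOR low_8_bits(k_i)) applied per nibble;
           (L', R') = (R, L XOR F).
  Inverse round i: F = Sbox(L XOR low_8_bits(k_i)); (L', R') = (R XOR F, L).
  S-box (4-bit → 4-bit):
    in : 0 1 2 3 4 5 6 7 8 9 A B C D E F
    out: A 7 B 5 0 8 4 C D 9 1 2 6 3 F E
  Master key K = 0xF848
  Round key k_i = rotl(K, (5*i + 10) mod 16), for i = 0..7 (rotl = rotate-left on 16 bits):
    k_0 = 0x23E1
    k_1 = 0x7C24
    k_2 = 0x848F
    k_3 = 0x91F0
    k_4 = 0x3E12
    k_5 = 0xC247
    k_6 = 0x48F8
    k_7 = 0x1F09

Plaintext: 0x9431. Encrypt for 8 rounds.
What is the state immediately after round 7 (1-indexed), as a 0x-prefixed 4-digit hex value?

s_0 = plaintext = 0x9431
s_1 = Round(s_0, k_0) = 0x31AE
s_2 = Round(s_1, k_1) = 0xAEE0
s_3 = Round(s_2, k_2) = 0xE0E0
s_4 = Round(s_3, k_3) = 0xE09A
s_5 = Round(s_4, k_4) = 0x9A3D
s_6 = Round(s_5, k_5) = 0x3D5B
s_7 = Round(s_6, k_6) = 0x5B28
s_8 = Round(s_7, k_7) = 0x28EC

0x5B28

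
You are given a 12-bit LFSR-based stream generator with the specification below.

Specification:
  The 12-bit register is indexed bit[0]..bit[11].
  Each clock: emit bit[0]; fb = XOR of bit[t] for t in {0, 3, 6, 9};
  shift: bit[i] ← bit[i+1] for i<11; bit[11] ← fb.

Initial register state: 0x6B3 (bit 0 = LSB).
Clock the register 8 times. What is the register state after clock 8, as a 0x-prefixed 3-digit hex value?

reg_0 = 0x6B3
clock 1: out=1, reg = 0x359
clock 2: out=1, reg = 0x1AC
clock 3: out=0, reg = 0x8D6
clock 4: out=0, reg = 0xC6B
clock 5: out=1, reg = 0xE35
clock 6: out=1, reg = 0x71A
clock 7: out=0, reg = 0x38D
clock 8: out=1, reg = 0x9C6

0x9C6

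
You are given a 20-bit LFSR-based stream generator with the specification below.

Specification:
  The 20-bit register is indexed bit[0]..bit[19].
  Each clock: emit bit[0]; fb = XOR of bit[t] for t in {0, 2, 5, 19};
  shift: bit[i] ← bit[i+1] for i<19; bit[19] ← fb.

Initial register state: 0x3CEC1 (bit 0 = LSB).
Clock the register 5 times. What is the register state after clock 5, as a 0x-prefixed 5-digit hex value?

reg_0 = 0x3CEC1
clock 1: out=1, reg = 0x9E760
clock 2: out=0, reg = 0x4F3B0
clock 3: out=0, reg = 0xA79D8
clock 4: out=0, reg = 0xD3CEC
clock 5: out=0, reg = 0xE9E76

0xE9E76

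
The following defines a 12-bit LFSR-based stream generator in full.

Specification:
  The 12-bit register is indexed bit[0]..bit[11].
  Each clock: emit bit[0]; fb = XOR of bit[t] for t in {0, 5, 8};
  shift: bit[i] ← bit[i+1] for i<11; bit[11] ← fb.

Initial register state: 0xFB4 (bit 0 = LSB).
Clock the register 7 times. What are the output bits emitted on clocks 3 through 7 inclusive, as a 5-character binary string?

reg_0 = 0xFB4
clock 1: out=0, reg = 0x7DA
clock 2: out=0, reg = 0xBED
clock 3: out=1, reg = 0xDF6
clock 4: out=0, reg = 0x6FB
clock 5: out=1, reg = 0x37D
clock 6: out=1, reg = 0x9BE
clock 7: out=0, reg = 0x4DF

10110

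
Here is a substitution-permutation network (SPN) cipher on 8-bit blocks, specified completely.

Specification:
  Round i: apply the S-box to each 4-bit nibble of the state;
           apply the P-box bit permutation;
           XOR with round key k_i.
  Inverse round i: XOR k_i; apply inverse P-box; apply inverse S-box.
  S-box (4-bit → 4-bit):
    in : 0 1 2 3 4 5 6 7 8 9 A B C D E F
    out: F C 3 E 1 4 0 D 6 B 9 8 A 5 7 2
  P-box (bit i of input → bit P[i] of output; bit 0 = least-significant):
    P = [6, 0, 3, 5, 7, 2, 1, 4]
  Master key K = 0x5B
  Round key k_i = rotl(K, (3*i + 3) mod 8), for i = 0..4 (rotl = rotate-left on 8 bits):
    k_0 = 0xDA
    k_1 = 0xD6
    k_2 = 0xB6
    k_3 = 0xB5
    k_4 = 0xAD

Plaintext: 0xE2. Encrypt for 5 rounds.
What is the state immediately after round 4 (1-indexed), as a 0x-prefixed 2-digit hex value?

s_0 = plaintext = 0xE2
s_1 = Round(s_0, k_0) = 0x1D
s_2 = Round(s_1, k_1) = 0x8C
s_3 = Round(s_2, k_2) = 0x91
s_4 = Round(s_3, k_3) = 0x09
s_5 = Round(s_4, k_4) = 0x5A

0x09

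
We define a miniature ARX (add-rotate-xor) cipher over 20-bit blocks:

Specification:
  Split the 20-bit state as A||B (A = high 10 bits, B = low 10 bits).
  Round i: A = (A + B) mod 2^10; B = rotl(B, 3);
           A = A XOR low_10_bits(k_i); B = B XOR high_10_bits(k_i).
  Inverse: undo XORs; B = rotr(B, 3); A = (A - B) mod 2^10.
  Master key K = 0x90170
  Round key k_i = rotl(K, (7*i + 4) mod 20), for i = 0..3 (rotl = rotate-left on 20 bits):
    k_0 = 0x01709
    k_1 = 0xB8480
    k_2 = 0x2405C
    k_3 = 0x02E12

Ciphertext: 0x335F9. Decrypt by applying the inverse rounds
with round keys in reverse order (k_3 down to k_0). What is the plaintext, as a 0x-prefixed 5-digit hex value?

s_0 = ciphertext = 0x335F9
s_1 = InvRound(s_0, k_3) = 0x6853E
s_2 = InvRound(s_1, k_2) = 0xB2335
s_3 = InvRound(s_2, k_1) = 0x03A3A
s_4 = InvRound(s_3, k_0) = 0xD03C7

0xD03C7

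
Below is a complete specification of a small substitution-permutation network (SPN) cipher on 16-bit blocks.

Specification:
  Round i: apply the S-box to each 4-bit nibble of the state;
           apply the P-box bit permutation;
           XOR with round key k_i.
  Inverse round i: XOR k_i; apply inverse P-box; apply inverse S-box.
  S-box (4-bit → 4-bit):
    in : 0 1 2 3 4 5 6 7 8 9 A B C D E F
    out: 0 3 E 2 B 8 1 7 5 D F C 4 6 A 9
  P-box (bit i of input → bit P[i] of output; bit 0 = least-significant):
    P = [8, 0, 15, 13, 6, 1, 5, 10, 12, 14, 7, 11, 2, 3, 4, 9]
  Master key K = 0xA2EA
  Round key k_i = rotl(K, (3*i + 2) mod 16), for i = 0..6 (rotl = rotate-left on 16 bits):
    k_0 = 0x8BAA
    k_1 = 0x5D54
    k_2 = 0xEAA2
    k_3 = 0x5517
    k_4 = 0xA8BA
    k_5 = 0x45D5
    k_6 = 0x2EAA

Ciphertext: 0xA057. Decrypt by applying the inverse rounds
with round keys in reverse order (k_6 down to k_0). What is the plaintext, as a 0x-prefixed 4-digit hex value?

s_0 = ciphertext = 0xA057
s_1 = InvRound(s_0, k_6) = 0xAB9D
s_2 = InvRound(s_1, k_5) = 0xEEFB
s_3 = InvRound(s_2, k_4) = 0x53F3
s_4 = InvRound(s_3, k_3) = 0xFC90
s_5 = InvRound(s_4, k_2) = 0xB620
s_6 = InvRound(s_5, k_1) = 0x9E89
s_7 = InvRound(s_6, k_0) = 0x0621

0x0621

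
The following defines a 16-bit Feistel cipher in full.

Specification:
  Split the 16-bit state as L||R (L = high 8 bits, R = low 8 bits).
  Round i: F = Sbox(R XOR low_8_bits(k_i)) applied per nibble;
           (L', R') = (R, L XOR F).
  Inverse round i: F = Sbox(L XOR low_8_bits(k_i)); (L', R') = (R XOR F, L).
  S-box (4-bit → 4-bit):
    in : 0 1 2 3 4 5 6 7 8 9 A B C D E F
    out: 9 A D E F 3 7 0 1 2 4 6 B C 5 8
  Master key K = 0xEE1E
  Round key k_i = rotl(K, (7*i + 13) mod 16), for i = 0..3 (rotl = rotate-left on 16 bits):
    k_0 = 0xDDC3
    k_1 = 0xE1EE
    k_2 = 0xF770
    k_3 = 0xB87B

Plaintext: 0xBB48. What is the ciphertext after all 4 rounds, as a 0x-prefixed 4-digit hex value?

s_0 = plaintext = 0xBB48
s_1 = Round(s_0, k_0) = 0x48AD
s_2 = Round(s_1, k_1) = 0xADB6
s_3 = Round(s_2, k_2) = 0xB61A
s_4 = Round(s_3, k_3) = 0x1ACC

0x1ACC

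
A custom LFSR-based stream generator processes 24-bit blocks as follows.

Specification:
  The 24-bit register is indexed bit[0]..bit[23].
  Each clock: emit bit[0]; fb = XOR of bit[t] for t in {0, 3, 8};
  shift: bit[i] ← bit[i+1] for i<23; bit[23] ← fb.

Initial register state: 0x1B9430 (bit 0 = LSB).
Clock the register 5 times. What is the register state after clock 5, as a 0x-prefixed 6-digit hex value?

reg_0 = 0x1B9430
clock 1: out=0, reg = 0x0DCA18
clock 2: out=0, reg = 0x86E50C
clock 3: out=0, reg = 0x437286
clock 4: out=0, reg = 0x21B943
clock 5: out=1, reg = 0x10DCA1

0x10DCA1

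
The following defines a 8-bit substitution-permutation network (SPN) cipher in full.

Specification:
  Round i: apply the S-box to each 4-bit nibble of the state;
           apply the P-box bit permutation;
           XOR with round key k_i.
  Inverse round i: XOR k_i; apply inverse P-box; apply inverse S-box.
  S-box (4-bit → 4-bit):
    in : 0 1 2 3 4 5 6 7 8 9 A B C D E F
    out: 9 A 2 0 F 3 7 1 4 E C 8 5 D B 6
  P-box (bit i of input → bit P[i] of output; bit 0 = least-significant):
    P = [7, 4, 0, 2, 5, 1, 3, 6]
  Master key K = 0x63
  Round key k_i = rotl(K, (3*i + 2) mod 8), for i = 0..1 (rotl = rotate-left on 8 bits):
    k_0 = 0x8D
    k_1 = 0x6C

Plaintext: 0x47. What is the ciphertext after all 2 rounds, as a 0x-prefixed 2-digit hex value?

s_0 = plaintext = 0x47
s_1 = Round(s_0, k_0) = 0x67
s_2 = Round(s_1, k_1) = 0xC6

0xC6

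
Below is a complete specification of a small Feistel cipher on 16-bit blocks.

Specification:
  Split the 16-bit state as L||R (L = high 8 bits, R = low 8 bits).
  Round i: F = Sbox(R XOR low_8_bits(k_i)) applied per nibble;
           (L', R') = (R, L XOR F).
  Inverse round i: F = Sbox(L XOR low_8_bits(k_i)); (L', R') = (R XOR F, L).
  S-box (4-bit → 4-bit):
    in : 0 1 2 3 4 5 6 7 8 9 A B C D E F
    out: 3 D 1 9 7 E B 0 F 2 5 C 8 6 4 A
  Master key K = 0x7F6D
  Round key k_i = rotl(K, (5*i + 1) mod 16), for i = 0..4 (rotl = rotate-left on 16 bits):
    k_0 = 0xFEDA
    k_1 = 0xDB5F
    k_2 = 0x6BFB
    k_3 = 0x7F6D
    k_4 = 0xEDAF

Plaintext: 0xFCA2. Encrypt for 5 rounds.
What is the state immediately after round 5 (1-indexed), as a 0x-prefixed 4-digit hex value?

s_0 = plaintext = 0xFCA2
s_1 = Round(s_0, k_0) = 0xA2F3
s_2 = Round(s_1, k_1) = 0xF3FA
s_3 = Round(s_2, k_2) = 0xFACE
s_4 = Round(s_3, k_3) = 0xCEA3
s_5 = Round(s_4, k_4) = 0xA3F6

0xA3F6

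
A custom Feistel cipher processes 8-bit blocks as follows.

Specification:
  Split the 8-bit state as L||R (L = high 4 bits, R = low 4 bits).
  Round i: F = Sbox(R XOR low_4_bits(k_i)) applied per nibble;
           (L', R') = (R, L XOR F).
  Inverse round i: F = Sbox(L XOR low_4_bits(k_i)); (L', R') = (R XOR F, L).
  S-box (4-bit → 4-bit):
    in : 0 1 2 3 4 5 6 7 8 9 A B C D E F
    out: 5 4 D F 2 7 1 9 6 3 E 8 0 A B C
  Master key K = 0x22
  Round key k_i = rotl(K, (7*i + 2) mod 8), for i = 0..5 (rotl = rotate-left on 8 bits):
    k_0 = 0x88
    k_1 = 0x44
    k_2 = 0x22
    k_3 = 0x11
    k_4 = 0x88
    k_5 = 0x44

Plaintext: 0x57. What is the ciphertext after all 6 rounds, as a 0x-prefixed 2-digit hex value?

0xC9

s_0 = plaintext = 0x57
s_1 = Round(s_0, k_0) = 0x79
s_2 = Round(s_1, k_1) = 0x9D
s_3 = Round(s_2, k_2) = 0xD5
s_4 = Round(s_3, k_3) = 0x5F
s_5 = Round(s_4, k_4) = 0xFC
s_6 = Round(s_5, k_5) = 0xC9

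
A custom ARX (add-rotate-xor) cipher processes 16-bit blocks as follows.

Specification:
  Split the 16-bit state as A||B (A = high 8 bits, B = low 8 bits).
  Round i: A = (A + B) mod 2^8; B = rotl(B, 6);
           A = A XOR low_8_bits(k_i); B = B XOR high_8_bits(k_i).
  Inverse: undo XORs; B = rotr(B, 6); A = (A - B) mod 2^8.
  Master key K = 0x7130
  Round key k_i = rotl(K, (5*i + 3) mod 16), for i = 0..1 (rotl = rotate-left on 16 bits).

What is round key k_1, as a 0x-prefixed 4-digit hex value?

K = 0x7130
k_0 = rotl(K, (5*0+3) mod 16) = rotl(K, 3) = 0x8983
k_1 = rotl(K, (5*1+3) mod 16) = rotl(K, 8) = 0x3071

0x3071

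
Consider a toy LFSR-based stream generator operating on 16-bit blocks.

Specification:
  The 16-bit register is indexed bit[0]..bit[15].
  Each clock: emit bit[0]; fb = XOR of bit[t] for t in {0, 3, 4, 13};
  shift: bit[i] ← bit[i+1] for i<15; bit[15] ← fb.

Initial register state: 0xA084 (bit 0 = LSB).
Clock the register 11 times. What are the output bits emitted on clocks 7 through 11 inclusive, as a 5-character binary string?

reg_0 = 0xA084
clock 1: out=0, reg = 0xD042
clock 2: out=0, reg = 0x6821
clock 3: out=1, reg = 0x3410
clock 4: out=0, reg = 0x1A08
clock 5: out=0, reg = 0x8D04
clock 6: out=0, reg = 0x4682
clock 7: out=0, reg = 0x2341
clock 8: out=1, reg = 0x11A0
clock 9: out=0, reg = 0x08D0
clock 10: out=0, reg = 0x8468
clock 11: out=0, reg = 0xC234

01000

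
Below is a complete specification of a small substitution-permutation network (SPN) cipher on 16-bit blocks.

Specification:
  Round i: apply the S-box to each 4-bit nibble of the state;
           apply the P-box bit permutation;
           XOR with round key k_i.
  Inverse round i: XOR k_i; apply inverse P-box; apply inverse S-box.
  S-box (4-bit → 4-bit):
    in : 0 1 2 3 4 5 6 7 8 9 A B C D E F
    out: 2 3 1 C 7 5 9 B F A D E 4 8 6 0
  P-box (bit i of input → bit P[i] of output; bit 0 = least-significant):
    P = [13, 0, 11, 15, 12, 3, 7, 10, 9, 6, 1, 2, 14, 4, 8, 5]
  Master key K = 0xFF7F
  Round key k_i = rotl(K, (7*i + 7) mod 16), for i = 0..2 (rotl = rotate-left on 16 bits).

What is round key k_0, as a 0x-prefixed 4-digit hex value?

0xBFFF

K = 0xFF7F
k_0 = rotl(K, (7*0+7) mod 16) = rotl(K, 7) = 0xBFFF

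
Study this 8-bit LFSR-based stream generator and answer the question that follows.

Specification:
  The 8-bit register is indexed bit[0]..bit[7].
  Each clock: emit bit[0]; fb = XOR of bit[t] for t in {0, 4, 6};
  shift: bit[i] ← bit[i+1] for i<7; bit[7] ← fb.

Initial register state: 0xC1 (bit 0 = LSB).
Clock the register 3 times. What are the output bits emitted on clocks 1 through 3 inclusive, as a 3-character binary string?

reg_0 = 0xC1
clock 1: out=1, reg = 0x60
clock 2: out=0, reg = 0xB0
clock 3: out=0, reg = 0xD8

100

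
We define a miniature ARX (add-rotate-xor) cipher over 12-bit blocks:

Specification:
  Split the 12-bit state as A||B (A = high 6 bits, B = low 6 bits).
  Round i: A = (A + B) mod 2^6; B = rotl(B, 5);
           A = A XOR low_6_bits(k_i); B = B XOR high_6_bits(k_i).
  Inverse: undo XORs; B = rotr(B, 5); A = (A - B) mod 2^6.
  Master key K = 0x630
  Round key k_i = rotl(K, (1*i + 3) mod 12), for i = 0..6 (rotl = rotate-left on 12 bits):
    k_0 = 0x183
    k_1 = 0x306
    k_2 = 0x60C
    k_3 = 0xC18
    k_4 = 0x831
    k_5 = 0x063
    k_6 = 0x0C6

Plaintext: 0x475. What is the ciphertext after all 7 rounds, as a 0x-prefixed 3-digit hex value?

s_0 = plaintext = 0x475
s_1 = Round(s_0, k_0) = 0x17C
s_2 = Round(s_1, k_1) = 0x1D2
s_3 = Round(s_2, k_2) = 0x551
s_4 = Round(s_3, k_3) = 0xF98
s_5 = Round(s_4, k_4) = 0x9EC
s_6 = Round(s_5, k_5) = 0xC17
s_7 = Round(s_6, k_6) = 0x068

0x068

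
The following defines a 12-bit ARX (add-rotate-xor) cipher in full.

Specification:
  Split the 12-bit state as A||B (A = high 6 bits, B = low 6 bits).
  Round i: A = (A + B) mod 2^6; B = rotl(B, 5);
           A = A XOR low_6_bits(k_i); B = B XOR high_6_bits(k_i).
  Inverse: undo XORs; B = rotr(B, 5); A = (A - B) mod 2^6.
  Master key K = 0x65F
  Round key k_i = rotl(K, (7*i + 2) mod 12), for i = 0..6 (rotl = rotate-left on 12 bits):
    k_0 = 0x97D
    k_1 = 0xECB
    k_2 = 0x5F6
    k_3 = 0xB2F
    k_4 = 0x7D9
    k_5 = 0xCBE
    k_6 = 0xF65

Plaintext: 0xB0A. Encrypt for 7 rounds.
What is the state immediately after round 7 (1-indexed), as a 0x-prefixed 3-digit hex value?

s_0 = plaintext = 0xB0A
s_1 = Round(s_0, k_0) = 0x2E0
s_2 = Round(s_1, k_1) = 0x82B
s_3 = Round(s_2, k_2) = 0xF62
s_4 = Round(s_3, k_3) = 0xC3D
s_5 = Round(s_4, k_4) = 0xD21
s_6 = Round(s_5, k_5) = 0xAC2
s_7 = Round(s_6, k_6) = 0x23C

0x23C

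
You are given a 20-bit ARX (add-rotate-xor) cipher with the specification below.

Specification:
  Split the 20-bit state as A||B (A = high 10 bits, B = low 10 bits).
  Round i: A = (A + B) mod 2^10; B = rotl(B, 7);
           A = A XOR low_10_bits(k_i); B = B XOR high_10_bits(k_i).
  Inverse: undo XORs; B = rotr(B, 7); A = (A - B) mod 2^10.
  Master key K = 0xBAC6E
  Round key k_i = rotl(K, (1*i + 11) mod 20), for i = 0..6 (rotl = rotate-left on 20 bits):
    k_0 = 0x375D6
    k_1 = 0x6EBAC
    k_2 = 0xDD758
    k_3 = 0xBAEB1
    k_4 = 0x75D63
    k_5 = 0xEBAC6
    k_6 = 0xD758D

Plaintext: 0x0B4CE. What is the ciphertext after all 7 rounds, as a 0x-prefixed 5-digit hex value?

0xC850B

s_0 = plaintext = 0x0B4CE
s_1 = Round(s_0, k_0) = 0x4B7C4
s_2 = Round(s_1, k_1) = 0xD77C2
s_3 = Round(s_2, k_2) = 0x11E0D
s_4 = Round(s_3, k_3) = 0x3942A
s_5 = Round(s_4, k_4) = 0x1B0D2
s_6 = Round(s_5, k_5) = 0xFE2B4
s_7 = Round(s_6, k_6) = 0xC850B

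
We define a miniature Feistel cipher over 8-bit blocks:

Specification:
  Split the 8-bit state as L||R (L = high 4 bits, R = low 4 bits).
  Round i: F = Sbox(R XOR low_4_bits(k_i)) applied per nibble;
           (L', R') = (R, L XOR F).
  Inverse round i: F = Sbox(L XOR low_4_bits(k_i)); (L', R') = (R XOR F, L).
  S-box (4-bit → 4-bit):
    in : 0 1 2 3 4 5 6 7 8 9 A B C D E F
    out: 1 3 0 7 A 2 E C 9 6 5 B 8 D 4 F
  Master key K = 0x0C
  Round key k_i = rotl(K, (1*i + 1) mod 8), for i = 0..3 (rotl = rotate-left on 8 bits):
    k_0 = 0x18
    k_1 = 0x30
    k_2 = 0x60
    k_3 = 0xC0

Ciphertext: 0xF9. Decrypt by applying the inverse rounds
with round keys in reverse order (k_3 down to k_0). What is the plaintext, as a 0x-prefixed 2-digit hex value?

0xC5

s_0 = ciphertext = 0xF9
s_1 = InvRound(s_0, k_3) = 0x6F
s_2 = InvRound(s_1, k_2) = 0x16
s_3 = InvRound(s_2, k_1) = 0x51
s_4 = InvRound(s_3, k_0) = 0xC5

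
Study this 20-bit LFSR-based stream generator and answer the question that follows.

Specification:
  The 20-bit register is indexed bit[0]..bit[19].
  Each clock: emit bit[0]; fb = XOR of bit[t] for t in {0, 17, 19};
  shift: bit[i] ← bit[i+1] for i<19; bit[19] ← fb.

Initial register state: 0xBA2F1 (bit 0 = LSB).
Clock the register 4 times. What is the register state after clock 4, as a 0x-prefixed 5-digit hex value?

reg_0 = 0xBA2F1
clock 1: out=1, reg = 0xDD178
clock 2: out=0, reg = 0xEE8BC
clock 3: out=0, reg = 0x7745E
clock 4: out=0, reg = 0xBBA2F

0xBBA2F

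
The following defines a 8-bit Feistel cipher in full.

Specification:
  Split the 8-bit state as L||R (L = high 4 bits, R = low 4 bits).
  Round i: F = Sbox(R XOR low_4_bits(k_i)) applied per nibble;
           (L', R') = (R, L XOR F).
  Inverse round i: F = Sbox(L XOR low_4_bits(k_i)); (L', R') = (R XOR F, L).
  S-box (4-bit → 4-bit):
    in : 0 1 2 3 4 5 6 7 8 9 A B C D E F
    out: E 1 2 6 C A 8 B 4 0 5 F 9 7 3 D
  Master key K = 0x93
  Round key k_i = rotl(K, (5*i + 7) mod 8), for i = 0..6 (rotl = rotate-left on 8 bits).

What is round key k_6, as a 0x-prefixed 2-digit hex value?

0x72

K = 0x93
k_0 = rotl(K, (5*0+7) mod 8) = rotl(K, 7) = 0xC9
k_1 = rotl(K, (5*1+7) mod 8) = rotl(K, 4) = 0x39
k_2 = rotl(K, (5*2+7) mod 8) = rotl(K, 1) = 0x27
k_3 = rotl(K, (5*3+7) mod 8) = rotl(K, 6) = 0xE4
k_4 = rotl(K, (5*4+7) mod 8) = rotl(K, 3) = 0x9C
k_5 = rotl(K, (5*5+7) mod 8) = rotl(K, 0) = 0x93
k_6 = rotl(K, (5*6+7) mod 8) = rotl(K, 5) = 0x72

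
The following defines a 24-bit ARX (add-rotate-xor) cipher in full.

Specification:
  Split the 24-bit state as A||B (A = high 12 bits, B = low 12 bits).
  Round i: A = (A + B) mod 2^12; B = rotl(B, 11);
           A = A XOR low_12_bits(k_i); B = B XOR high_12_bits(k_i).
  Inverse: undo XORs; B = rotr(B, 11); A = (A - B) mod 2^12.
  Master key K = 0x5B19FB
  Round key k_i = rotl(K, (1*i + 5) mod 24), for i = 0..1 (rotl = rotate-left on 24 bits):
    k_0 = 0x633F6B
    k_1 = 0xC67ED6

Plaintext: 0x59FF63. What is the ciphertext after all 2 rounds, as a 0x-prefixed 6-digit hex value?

s_0 = plaintext = 0x59FF63
s_1 = Round(s_0, k_0) = 0xA69982
s_2 = Round(s_1, k_1) = 0xD3D8A6

0xD3D8A6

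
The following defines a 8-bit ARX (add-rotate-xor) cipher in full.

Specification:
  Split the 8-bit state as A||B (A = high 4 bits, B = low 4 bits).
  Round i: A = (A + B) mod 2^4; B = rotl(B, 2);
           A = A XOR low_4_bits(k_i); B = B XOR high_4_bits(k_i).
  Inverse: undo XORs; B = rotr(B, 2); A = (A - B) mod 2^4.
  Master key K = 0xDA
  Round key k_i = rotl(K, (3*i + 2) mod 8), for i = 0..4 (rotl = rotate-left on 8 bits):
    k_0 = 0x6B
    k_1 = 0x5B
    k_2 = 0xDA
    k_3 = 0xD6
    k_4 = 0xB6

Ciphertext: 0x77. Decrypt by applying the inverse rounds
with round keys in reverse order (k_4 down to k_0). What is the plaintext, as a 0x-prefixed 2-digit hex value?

0x45

s_0 = ciphertext = 0x77
s_1 = InvRound(s_0, k_4) = 0xE3
s_2 = InvRound(s_1, k_3) = 0xDB
s_3 = InvRound(s_2, k_2) = 0xE9
s_4 = InvRound(s_3, k_1) = 0x23
s_5 = InvRound(s_4, k_0) = 0x45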